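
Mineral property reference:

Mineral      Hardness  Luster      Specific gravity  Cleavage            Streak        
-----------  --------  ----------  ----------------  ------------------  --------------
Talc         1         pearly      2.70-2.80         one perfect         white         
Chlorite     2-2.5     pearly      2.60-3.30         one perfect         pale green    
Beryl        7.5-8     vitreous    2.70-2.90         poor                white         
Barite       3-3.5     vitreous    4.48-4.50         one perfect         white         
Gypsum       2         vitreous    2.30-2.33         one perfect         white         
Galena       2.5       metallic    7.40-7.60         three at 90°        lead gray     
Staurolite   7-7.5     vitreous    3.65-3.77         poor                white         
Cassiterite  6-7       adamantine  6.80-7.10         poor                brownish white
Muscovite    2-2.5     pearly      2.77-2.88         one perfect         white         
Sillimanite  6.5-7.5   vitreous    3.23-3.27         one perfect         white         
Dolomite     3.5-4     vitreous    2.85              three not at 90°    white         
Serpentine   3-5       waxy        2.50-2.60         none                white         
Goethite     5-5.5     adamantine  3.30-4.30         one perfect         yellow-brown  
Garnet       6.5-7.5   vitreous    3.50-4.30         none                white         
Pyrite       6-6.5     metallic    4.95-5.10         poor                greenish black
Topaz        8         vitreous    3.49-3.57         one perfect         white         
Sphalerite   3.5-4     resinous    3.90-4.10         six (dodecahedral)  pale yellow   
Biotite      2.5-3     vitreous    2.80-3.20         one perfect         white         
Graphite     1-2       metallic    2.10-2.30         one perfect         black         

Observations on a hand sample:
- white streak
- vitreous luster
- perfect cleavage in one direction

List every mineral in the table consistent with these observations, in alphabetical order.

White streak: only Talc, Beryl, Barite, Gypsum, Staurolite, Muscovite, Sillimanite, Dolomite, Serpentine, Garnet, Topaz, Biotite remain.
Vitreous luster eliminates Talc, Muscovite, Serpentine.
Perfect cleavage in one direction rules out Beryl, Staurolite, Dolomite, Garnet.
The minerals that satisfy all observations are Barite, Biotite, Gypsum, Sillimanite, Topaz.

Barite, Biotite, Gypsum, Sillimanite, Topaz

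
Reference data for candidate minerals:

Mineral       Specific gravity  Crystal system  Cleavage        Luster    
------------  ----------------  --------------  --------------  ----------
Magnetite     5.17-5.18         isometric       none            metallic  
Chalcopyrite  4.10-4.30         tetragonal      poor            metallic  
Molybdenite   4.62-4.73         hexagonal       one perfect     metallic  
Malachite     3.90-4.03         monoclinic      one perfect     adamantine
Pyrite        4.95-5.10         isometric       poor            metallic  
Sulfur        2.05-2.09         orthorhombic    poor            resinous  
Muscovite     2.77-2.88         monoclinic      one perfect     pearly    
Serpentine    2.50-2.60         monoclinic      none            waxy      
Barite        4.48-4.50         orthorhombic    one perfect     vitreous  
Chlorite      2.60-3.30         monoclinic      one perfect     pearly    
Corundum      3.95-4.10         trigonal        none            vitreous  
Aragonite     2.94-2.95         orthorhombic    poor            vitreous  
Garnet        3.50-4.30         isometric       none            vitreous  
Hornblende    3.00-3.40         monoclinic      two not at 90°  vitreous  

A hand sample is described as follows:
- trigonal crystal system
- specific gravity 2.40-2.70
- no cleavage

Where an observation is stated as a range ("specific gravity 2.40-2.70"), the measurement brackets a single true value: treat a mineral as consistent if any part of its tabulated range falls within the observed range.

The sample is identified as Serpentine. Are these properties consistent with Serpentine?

Trigonal crystal system — Serpentine has monoclinic system; inconsistent.
Specific gravity 2.40-2.70 — fits Serpentine (SG 2.50-2.60).
No cleavage — fits Serpentine (cleavage none).
The crystal system observation rules out Serpentine.

No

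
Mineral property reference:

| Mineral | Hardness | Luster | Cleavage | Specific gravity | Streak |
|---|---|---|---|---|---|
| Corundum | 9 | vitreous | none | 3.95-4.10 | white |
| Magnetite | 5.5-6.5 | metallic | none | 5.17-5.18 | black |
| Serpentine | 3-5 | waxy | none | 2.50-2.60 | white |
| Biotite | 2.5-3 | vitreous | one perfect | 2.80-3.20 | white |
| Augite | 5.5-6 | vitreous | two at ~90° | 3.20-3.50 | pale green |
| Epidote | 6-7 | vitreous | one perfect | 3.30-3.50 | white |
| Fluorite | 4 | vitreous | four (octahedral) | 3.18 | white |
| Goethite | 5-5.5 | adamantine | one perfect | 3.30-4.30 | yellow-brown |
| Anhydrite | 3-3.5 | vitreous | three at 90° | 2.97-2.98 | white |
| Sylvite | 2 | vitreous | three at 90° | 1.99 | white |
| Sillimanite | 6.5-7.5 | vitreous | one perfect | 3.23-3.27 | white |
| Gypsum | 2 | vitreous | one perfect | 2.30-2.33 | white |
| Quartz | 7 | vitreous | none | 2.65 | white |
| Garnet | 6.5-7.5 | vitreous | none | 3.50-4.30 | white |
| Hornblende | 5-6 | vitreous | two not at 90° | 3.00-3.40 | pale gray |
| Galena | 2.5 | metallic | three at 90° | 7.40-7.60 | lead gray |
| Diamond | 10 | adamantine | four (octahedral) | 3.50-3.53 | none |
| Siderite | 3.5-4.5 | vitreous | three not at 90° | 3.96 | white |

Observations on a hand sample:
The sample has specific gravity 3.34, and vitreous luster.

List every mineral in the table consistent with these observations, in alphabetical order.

Specific gravity 3.34: only Augite, Epidote, Goethite, Hornblende remain.
Vitreous luster is inconsistent with Goethite.
The minerals that satisfy all observations are Augite, Epidote, Hornblende.

Augite, Epidote, Hornblende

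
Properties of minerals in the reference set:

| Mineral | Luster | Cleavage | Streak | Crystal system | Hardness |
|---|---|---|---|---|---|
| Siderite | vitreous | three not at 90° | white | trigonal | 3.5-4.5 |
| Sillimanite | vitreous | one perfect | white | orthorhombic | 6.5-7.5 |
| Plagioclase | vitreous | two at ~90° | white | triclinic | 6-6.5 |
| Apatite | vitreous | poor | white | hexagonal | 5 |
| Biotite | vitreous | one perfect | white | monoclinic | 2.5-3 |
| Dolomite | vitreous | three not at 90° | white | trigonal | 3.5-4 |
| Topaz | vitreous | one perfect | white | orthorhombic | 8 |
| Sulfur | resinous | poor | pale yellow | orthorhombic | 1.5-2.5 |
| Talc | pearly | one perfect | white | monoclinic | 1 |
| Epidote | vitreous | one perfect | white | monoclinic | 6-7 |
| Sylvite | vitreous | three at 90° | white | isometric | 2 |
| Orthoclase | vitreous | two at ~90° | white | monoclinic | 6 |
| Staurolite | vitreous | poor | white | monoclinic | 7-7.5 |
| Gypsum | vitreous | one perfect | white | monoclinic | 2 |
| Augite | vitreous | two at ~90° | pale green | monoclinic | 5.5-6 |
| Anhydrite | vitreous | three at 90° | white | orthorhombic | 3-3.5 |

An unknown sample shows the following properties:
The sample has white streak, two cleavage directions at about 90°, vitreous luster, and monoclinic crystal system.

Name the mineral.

White streak eliminates Sulfur, Augite.
Two cleavage directions at about 90° — narrows the field to Plagioclase, Orthoclase.
Vitreous luster — all remaining candidates fit.
Monoclinic crystal system eliminates Plagioclase.
The only mineral consistent with every observation is Orthoclase.

Orthoclase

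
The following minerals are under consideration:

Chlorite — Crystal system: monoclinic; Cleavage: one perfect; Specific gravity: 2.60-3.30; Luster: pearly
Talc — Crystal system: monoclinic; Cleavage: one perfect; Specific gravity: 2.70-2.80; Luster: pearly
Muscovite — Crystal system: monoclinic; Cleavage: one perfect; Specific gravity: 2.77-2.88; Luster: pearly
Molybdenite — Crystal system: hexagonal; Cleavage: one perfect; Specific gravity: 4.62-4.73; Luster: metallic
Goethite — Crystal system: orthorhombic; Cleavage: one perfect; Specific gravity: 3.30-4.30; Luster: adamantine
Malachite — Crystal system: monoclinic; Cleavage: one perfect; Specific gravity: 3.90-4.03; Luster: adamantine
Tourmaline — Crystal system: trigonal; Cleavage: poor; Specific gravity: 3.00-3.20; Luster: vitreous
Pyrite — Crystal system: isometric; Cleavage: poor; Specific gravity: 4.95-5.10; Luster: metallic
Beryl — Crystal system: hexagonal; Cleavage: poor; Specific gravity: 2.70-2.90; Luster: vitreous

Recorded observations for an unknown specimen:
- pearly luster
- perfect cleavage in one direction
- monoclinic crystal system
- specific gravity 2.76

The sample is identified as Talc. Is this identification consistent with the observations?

Yes

Pearly luster — agrees with Talc (pearly luster).
Perfect cleavage in one direction — agrees with Talc (cleavage one perfect).
Monoclinic crystal system — agrees with Talc (monoclinic system).
Specific gravity 2.76 — agrees with Talc (SG 2.70-2.80).
All observations are consistent with the tabulated values for Talc.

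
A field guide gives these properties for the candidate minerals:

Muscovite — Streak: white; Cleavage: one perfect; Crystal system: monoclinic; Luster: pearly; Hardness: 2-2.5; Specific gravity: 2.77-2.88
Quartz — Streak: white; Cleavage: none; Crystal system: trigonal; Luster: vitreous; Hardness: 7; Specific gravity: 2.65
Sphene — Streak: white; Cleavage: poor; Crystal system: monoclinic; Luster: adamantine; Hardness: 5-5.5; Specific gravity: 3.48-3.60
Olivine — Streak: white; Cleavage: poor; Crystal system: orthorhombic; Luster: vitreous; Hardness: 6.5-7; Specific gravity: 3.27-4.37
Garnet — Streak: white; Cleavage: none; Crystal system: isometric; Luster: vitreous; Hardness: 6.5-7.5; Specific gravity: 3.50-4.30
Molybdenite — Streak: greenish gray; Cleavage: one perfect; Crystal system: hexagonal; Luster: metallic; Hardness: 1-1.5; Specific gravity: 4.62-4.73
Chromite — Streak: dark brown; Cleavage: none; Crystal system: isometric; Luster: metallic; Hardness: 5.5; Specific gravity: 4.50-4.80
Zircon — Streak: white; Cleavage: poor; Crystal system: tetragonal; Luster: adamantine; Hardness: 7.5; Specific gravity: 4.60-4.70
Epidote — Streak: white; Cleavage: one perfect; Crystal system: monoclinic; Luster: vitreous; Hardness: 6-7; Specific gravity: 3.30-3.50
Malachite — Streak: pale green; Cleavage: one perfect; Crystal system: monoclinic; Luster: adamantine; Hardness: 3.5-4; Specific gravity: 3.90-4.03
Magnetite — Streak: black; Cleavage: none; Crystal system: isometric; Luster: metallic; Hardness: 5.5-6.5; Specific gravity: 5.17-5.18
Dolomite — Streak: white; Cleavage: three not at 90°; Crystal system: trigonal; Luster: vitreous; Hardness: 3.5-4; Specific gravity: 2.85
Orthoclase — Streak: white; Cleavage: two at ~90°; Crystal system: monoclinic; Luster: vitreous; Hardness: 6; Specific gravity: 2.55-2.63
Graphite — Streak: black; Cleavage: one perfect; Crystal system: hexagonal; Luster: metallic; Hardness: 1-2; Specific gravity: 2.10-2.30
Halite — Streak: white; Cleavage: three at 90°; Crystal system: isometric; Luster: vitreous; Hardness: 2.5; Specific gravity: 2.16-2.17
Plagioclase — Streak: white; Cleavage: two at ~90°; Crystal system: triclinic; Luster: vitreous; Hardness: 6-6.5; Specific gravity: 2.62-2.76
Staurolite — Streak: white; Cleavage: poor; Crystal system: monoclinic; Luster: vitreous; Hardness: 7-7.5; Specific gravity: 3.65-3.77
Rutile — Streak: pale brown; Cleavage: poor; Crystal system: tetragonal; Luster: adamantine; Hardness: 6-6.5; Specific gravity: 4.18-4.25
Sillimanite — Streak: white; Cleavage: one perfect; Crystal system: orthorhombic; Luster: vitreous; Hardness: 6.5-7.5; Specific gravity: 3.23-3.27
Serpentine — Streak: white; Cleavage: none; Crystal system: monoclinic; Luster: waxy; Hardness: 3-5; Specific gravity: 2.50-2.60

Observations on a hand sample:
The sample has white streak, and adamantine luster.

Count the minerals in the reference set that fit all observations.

White streak excludes Molybdenite, Chromite, Malachite, Magnetite, Graphite, Rutile.
Adamantine luster — Sphene, Zircon remain.
Consistent with every observation: Sphene, Zircon.
That is 2 minerals.

2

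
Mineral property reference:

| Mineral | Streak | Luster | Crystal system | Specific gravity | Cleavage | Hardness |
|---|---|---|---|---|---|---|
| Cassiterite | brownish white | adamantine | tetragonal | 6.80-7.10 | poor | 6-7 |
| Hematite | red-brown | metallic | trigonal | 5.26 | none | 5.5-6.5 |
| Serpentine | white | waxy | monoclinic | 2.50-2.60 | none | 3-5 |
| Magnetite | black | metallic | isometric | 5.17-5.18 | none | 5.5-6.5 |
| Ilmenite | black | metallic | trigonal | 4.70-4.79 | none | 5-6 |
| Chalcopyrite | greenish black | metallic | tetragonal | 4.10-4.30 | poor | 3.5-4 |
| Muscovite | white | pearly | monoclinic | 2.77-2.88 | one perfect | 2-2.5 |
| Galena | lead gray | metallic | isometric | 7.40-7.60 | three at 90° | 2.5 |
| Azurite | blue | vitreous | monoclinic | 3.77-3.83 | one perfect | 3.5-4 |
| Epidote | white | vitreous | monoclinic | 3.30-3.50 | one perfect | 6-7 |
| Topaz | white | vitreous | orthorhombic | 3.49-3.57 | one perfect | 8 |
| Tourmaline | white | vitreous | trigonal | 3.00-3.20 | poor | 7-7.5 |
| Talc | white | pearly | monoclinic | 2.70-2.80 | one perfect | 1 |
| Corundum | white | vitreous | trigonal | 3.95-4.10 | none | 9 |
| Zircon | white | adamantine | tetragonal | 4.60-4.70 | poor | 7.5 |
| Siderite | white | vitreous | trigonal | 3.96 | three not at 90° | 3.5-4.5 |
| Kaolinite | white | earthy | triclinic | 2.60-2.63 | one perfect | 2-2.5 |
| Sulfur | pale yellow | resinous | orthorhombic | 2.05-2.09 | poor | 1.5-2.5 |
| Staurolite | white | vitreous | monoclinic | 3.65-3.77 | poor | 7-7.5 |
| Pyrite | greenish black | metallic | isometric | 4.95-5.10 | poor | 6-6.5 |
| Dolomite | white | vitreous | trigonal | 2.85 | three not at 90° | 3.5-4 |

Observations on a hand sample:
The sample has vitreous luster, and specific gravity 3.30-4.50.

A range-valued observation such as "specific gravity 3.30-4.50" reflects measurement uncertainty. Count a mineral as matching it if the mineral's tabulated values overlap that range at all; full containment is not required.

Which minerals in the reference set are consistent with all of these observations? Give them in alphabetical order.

Vitreous luster: only Azurite, Epidote, Topaz, Tourmaline, Corundum, Siderite, Staurolite, Dolomite remain.
Specific gravity 3.30-4.50 rules out Tourmaline, Dolomite.
Remaining candidates: Azurite, Corundum, Epidote, Siderite, Staurolite, Topaz.

Azurite, Corundum, Epidote, Siderite, Staurolite, Topaz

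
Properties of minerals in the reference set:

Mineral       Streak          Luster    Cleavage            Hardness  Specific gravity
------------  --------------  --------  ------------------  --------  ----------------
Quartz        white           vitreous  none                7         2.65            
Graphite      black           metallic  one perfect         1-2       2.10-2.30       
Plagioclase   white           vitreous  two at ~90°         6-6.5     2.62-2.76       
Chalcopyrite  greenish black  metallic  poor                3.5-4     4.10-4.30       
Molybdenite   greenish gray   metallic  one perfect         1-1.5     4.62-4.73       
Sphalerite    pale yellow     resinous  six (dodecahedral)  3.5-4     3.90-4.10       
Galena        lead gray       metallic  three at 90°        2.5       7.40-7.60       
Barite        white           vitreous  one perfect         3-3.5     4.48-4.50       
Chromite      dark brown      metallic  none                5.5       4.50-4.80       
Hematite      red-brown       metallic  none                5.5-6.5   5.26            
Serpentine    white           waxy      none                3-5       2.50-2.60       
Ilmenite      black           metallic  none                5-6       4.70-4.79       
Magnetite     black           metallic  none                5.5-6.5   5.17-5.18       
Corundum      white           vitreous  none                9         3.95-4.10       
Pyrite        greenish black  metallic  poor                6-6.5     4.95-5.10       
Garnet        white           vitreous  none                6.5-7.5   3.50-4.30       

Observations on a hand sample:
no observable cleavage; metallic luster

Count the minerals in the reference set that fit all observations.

4

No observable cleavage: narrows the field to Quartz, Chromite, Hematite, Serpentine, Ilmenite, Magnetite, Corundum, Garnet.
Metallic luster excludes Quartz, Serpentine, Corundum, Garnet.
Remaining candidates: Chromite, Hematite, Ilmenite, Magnetite.
That is 4 minerals.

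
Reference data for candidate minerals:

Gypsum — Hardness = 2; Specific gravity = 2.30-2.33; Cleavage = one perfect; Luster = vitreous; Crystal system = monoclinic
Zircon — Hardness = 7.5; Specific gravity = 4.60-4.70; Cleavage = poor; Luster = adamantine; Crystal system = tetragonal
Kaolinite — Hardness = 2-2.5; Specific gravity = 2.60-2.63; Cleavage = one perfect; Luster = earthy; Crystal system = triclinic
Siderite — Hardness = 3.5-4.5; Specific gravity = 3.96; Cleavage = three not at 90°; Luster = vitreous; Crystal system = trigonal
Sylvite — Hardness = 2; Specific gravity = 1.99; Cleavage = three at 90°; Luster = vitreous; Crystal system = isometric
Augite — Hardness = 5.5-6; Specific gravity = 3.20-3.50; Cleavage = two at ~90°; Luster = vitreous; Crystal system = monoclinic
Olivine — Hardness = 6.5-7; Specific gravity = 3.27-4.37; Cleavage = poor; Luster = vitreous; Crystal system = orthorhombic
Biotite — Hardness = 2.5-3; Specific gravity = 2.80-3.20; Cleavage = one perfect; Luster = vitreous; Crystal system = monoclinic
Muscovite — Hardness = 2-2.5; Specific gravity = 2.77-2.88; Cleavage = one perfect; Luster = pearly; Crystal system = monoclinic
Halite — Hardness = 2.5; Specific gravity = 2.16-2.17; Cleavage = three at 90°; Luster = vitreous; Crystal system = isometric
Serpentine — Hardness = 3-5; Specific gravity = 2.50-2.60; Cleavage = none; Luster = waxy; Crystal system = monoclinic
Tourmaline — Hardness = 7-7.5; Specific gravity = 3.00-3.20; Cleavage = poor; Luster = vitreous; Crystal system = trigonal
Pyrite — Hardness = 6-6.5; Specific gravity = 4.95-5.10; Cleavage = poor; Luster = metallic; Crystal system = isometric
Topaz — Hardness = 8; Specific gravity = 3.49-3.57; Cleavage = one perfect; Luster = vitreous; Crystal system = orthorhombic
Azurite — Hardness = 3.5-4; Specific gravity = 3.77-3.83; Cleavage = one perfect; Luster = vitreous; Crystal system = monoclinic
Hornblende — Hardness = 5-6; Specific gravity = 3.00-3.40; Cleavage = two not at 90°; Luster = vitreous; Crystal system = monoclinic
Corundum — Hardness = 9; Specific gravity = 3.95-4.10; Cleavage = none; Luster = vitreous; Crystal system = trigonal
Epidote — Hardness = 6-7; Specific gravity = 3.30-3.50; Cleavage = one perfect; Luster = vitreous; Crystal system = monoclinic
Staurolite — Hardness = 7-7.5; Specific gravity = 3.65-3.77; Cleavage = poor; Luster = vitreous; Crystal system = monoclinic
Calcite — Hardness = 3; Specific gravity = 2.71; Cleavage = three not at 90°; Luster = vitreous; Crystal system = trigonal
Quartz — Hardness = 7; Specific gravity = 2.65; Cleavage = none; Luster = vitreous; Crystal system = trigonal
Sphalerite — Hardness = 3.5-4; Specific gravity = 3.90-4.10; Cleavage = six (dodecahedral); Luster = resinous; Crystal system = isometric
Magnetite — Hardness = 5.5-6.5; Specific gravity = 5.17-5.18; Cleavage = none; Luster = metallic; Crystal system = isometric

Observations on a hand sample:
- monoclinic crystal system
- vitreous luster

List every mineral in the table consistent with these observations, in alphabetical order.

Monoclinic crystal system — Gypsum, Augite, Biotite, Muscovite, Serpentine, Azurite, Hornblende, Epidote, Staurolite remain.
Vitreous luster rules out Muscovite, Serpentine.
Remaining candidates: Augite, Azurite, Biotite, Epidote, Gypsum, Hornblende, Staurolite.

Augite, Azurite, Biotite, Epidote, Gypsum, Hornblende, Staurolite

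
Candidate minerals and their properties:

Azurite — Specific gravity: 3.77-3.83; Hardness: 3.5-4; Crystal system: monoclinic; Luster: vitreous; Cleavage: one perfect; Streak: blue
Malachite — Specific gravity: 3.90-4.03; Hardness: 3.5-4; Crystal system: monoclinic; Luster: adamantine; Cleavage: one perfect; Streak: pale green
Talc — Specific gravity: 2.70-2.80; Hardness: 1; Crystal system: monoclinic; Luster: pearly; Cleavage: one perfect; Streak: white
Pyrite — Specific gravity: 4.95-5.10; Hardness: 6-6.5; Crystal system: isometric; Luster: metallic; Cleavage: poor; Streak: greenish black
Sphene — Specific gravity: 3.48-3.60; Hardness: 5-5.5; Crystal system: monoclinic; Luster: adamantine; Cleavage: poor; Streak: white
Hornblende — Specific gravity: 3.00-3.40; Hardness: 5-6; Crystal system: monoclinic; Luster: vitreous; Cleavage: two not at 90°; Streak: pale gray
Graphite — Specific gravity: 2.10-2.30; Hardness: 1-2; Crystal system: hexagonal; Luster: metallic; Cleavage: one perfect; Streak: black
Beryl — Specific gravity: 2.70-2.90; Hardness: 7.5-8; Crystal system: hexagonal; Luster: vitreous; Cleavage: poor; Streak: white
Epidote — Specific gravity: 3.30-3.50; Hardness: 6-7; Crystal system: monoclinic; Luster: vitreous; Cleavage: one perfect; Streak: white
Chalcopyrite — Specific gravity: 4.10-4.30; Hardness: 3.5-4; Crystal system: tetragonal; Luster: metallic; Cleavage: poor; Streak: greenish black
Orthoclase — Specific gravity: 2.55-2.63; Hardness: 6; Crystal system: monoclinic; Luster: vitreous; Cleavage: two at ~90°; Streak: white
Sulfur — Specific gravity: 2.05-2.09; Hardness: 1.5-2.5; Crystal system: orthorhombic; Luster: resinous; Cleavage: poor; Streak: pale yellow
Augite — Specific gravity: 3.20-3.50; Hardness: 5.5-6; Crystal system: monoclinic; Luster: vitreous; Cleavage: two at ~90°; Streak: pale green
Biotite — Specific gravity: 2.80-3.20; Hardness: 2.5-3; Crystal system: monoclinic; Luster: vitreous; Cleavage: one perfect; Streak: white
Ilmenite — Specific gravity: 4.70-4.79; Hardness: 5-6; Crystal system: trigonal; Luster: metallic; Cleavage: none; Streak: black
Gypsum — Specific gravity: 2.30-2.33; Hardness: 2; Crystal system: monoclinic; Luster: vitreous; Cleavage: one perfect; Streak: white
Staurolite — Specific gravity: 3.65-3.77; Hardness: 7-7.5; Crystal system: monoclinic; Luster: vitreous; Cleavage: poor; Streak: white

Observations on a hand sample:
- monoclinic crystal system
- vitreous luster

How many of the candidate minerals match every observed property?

Monoclinic crystal system rules out Pyrite, Graphite, Beryl, Chalcopyrite, Sulfur, Ilmenite.
Vitreous luster rules out Malachite, Talc, Sphene.
Consistent with every observation: Augite, Azurite, Biotite, Epidote, Gypsum, Hornblende, Orthoclase, Staurolite.
That is 8 minerals.

8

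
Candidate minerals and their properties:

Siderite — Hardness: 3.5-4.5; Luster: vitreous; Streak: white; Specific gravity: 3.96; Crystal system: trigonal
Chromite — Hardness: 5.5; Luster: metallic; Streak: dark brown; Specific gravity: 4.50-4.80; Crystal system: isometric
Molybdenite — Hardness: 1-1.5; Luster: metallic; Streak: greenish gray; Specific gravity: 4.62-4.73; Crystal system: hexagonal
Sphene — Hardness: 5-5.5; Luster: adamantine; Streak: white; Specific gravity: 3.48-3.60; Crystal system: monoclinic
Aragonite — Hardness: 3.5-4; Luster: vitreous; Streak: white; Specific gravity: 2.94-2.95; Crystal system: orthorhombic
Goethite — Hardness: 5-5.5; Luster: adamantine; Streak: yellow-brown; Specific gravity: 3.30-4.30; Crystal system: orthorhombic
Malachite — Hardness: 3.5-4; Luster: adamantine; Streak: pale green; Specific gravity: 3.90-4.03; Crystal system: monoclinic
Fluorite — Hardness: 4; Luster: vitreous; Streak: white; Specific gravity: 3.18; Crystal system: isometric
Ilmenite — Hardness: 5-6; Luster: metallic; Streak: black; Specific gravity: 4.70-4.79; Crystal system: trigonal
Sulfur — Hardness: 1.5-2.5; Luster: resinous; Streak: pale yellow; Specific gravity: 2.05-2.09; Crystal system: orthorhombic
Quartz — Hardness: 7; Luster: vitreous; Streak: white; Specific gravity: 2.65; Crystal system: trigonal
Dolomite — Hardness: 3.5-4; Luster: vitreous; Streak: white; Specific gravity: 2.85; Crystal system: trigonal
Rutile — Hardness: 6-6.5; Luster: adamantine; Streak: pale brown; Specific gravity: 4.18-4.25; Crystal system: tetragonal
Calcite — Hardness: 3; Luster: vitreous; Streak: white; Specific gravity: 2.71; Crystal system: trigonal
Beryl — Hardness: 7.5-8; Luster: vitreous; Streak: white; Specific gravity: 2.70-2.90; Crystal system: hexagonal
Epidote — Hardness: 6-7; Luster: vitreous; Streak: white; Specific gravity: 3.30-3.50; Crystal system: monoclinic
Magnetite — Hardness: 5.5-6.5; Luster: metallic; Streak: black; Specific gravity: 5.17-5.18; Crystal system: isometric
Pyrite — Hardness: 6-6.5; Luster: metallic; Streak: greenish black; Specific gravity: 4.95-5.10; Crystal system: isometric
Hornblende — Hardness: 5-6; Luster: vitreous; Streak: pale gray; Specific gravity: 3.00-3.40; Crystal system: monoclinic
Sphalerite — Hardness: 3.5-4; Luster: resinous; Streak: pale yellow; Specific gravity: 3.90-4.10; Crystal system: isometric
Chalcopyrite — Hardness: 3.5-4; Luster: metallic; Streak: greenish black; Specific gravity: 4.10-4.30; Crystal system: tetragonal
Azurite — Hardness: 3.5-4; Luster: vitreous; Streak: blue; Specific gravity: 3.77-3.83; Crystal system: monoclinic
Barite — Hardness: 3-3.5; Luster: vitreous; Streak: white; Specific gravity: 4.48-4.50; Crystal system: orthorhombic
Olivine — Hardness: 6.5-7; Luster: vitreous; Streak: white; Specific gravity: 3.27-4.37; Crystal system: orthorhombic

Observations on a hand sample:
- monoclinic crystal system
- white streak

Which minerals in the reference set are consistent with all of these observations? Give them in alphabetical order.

Monoclinic crystal system — Sphene, Malachite, Epidote, Hornblende, Azurite remain.
White streak — Sphene, Epidote remain.
Consistent with every observation: Epidote, Sphene.

Epidote, Sphene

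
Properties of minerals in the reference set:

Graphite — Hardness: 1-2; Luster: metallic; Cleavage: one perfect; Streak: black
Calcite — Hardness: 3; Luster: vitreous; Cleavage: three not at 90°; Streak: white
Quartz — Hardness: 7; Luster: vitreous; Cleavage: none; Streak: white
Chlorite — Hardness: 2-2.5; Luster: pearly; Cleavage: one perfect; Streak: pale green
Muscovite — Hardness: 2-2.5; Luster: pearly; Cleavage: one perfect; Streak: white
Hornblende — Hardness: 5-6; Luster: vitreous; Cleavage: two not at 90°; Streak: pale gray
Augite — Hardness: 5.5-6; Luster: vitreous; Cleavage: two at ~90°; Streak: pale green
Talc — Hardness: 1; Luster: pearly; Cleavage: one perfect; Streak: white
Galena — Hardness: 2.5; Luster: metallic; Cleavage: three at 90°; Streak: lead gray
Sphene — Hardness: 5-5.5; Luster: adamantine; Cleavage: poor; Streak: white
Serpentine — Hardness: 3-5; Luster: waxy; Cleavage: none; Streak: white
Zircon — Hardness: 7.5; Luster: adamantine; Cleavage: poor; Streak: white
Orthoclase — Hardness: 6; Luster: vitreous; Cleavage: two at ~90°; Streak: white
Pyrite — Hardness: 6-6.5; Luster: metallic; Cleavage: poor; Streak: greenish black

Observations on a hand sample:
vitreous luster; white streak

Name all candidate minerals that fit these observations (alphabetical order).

Vitreous luster: Calcite, Quartz, Hornblende, Augite, Orthoclase remain.
White streak is inconsistent with Hornblende, Augite.
The minerals that satisfy all observations are Calcite, Orthoclase, Quartz.

Calcite, Orthoclase, Quartz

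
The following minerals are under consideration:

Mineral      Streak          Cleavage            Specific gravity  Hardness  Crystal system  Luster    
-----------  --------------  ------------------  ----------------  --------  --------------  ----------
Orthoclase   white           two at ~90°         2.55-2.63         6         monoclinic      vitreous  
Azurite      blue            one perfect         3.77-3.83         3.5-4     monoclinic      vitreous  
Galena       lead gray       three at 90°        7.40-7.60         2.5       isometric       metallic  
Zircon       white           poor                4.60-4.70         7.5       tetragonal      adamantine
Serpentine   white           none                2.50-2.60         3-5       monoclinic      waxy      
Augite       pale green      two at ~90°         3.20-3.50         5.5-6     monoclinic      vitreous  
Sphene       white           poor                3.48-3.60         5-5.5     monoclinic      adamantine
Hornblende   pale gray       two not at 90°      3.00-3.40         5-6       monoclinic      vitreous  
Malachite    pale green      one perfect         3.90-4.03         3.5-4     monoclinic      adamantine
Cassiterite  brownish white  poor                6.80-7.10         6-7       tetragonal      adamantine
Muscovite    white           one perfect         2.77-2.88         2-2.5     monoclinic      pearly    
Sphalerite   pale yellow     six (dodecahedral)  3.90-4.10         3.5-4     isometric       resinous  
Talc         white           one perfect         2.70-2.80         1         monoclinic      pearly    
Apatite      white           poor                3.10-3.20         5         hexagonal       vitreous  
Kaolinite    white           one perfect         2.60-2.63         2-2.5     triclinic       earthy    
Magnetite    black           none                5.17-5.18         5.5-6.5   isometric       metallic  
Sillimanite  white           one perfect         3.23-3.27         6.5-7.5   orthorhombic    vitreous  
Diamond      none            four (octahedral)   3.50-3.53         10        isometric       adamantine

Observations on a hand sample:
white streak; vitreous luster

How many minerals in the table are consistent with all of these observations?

3

White streak: leaves Orthoclase, Zircon, Serpentine, Sphene, Muscovite, Talc, Apatite, Kaolinite, Sillimanite.
Vitreous luster: leaves Orthoclase, Apatite, Sillimanite.
The minerals that satisfy all observations are Apatite, Orthoclase, Sillimanite.
That is 3 minerals.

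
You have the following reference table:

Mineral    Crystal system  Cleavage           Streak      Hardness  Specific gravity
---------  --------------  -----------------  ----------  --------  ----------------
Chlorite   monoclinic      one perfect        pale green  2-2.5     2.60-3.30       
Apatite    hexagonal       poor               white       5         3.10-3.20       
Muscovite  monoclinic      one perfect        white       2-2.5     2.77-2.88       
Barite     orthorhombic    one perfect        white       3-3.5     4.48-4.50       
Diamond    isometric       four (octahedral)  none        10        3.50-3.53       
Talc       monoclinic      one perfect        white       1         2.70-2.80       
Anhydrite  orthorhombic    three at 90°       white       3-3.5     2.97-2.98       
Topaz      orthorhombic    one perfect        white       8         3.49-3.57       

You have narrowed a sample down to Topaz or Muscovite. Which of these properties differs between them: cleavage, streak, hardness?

Cleavage: both one perfect — identical.
Streak: both white — identical.
Hardness: Topaz 8, Muscovite 2-2.5 — these differ.
Of the listed properties, hardness is the one that separates them.

hardness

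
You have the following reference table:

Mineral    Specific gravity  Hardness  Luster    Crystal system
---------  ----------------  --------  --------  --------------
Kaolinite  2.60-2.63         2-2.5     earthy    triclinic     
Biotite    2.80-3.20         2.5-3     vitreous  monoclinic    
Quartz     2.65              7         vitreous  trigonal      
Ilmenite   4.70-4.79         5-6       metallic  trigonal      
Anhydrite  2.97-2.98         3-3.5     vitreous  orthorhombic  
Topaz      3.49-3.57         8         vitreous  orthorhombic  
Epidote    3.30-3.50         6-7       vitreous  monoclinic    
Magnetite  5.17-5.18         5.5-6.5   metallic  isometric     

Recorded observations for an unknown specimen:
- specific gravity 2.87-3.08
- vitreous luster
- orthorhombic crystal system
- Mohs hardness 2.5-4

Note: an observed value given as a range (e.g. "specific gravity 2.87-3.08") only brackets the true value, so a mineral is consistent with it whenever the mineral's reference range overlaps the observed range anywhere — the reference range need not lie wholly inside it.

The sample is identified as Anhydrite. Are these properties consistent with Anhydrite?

Specific gravity 2.87-3.08 — matches Anhydrite (SG 2.97-2.98).
Vitreous luster — matches Anhydrite (vitreous luster).
Orthorhombic crystal system — matches Anhydrite (orthorhombic system).
Mohs hardness 2.5-4 — matches Anhydrite (hardness 3-3.5).
Nothing contradicts Anhydrite.

Yes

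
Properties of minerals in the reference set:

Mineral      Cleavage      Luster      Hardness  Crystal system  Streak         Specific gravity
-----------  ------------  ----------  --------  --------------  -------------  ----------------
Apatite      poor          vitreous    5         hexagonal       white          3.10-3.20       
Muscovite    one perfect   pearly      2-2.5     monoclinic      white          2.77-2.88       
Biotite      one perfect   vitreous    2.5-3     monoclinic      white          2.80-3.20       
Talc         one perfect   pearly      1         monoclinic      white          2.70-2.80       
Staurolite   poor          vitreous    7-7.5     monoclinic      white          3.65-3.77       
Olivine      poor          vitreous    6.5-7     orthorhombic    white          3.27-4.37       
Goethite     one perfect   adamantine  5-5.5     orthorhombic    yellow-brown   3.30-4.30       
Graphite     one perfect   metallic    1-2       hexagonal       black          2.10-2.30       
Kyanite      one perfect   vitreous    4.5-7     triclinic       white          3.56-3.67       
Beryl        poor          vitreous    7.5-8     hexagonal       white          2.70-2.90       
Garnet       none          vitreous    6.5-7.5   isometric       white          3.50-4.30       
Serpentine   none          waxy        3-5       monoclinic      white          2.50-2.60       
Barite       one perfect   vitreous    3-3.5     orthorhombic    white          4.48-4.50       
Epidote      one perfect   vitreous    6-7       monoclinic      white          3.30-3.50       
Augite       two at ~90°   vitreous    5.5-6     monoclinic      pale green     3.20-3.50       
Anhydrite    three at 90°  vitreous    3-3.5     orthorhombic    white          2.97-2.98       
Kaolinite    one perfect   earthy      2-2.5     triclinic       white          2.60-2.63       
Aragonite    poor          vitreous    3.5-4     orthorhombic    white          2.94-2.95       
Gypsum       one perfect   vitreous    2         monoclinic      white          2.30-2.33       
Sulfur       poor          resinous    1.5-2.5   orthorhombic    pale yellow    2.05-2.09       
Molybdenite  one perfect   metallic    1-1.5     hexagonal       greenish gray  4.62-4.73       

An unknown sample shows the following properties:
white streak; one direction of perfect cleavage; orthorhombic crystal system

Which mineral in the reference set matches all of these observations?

Barite

White streak eliminates Goethite, Graphite, Augite, Sulfur, Molybdenite.
One direction of perfect cleavage: only Muscovite, Biotite, Talc, Kyanite, Barite, Epidote, Kaolinite, Gypsum remain.
Orthorhombic crystal system: only Barite remains.
The only mineral consistent with every observation is Barite.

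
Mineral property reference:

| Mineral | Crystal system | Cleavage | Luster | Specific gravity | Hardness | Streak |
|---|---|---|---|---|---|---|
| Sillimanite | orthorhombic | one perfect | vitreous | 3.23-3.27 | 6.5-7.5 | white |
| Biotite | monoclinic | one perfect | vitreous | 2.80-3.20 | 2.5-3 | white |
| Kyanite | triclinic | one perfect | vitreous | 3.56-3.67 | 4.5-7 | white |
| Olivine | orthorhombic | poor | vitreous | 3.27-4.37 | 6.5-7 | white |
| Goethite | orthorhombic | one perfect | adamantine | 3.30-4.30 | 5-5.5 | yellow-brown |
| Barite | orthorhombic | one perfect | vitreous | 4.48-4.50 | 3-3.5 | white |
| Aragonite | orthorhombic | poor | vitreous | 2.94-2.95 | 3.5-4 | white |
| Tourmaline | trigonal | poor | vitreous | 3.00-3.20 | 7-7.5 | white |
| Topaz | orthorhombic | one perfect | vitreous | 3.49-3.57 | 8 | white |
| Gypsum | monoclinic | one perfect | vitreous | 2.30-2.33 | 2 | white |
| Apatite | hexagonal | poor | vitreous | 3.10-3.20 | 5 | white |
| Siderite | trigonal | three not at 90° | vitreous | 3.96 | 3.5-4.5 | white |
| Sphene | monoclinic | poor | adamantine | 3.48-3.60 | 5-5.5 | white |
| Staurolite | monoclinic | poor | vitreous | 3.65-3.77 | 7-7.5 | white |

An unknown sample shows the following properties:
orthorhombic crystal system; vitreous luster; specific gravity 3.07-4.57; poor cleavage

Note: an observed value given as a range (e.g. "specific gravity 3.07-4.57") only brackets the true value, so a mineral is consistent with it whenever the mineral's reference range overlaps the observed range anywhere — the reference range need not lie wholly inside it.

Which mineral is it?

Orthorhombic crystal system: narrows the field to Sillimanite, Olivine, Goethite, Barite, Aragonite, Topaz.
Vitreous luster eliminates Goethite.
Specific gravity 3.07-4.57 excludes Aragonite.
Poor cleavage: leaves Olivine.
Only Olivine satisfies all observations.

Olivine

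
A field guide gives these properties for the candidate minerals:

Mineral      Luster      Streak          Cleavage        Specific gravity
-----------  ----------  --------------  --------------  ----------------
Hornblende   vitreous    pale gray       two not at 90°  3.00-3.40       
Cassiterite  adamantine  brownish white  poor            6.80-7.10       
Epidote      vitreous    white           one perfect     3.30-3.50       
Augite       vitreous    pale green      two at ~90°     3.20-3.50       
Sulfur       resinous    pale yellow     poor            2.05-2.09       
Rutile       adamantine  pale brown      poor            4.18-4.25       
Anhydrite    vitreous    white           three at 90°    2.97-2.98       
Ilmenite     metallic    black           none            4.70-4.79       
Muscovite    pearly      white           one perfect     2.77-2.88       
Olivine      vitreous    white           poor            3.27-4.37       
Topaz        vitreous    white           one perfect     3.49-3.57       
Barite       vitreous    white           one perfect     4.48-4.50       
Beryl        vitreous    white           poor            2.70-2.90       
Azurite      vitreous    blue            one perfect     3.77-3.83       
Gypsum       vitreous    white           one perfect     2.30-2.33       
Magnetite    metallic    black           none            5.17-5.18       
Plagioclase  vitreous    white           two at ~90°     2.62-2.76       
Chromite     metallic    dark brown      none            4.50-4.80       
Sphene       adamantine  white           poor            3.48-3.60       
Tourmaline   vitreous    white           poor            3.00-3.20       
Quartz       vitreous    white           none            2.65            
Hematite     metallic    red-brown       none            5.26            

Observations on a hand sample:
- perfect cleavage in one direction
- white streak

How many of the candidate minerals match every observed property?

5

Perfect cleavage in one direction — leaves Epidote, Muscovite, Topaz, Barite, Azurite, Gypsum.
White streak is inconsistent with Azurite.
Consistent with every observation: Barite, Epidote, Gypsum, Muscovite, Topaz.
That is 5 minerals.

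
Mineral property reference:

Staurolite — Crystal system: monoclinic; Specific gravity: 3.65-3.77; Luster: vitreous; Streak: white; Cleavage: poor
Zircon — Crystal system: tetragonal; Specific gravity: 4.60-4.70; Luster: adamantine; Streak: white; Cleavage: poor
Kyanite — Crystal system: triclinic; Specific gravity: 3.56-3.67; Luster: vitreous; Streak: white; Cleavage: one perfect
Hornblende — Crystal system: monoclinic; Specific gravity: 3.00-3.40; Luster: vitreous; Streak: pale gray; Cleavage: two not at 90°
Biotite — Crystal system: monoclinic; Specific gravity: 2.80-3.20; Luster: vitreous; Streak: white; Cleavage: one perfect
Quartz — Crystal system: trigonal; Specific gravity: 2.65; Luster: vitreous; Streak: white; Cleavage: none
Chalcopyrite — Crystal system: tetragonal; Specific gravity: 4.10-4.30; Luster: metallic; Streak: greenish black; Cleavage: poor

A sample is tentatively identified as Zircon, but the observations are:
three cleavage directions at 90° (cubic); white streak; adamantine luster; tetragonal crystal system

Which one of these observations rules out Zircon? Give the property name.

cleavage

Three cleavage directions at 90° (cubic): Zircon has cleavage poor — does not match.
White streak: Zircon has white streak — consistent.
Adamantine luster: Zircon has adamantine luster — consistent.
Tetragonal crystal system: Zircon has tetragonal system — consistent.
The cleavage is the one property that does not fit.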